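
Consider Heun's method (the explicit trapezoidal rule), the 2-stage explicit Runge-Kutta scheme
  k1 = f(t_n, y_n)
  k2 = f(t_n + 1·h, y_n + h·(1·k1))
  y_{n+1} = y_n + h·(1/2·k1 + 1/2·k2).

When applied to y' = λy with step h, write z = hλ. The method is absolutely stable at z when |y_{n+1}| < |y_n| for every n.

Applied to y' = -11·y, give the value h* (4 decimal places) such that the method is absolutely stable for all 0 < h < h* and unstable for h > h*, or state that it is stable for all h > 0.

With y'=λy (z=hλ):
  order 2, 2-stage ⇒ R(z)=1+z+z^2/2
  (e.g. R(-1.28)=0.53920, |R|=0.53920)

Boundary: |R(x)|=1, x<0.
x=-1.28: |R|=0.5392
|R(-2.32)|=1.3712 |R(-1.99)|=0.9900 |R(-1.08)|=0.5032
Bisect:
  x_lo=-2.8513 |R|=2.2137  x_hi=-0.3457 |R|=0.7141
  mid=-1.59849 |R|=0.67909 →hi
  mid=-2.22490 |R|=1.25019 →lo
  mid=-1.91169 |R|=0.91559 →hi
  mid=-2.06830 |R|=1.07063 →lo
  mid=-1.98999 |R|=0.99004 →hi
  mid=-2.02914 |R|=1.02957 →lo
  mid=-2.00957 |R|=1.00962 →lo
  ...
  [-2.00009,-1.99993] ⇒ x*=-2.0000
So |R|<1 on (-2.0000, 0).

(-2.0000,0); λ=-11 ⇒ h* = 0.1818.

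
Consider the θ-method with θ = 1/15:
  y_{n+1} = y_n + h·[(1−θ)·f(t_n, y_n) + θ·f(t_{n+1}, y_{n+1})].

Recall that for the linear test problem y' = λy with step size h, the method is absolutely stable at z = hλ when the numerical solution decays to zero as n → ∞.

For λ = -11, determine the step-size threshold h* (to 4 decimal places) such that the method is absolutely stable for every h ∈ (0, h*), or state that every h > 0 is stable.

(-2.3077,0); λ=-11 ⇒ h* = (30/13)/11 = 0.2098.

On y'=λy, z=hλ:
  y_{n+1} = y_n + z·[14/15·y_n + 1/15·y_{n+1}] ⇒ (1 − 1/15z)y_{n+1} = (1 + 14/15z)y_n
  ⇒ R(z) = (1 + 14/15z)/(1 − 1/15z).

Need |R(x)|<1, x<0.
x=-1.24: |R|=0.1453
R=−1: 1+14/15x = −1+1/15x ⇒ -13/15x=2 ⇒ x=2/(-13/15)=-2.3077
Confirm numerically:
  x=-2.171: |R|=0.89651 <1
  x=-1.657: |R|=0.49217 <1
  x=-1.239: |R|=0.14447 <1
  x=-1.215: |R|=0.12396 <1
  x=-2.760: |R|=1.33108 >1
  x=-2.354: |R|=1.03469 >1
Interval (-2.3077, 0).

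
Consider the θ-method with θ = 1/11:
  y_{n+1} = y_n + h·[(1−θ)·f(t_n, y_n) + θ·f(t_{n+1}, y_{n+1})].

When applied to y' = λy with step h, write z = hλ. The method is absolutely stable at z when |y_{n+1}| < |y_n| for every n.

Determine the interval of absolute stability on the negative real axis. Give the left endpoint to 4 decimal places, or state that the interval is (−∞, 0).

z∈(-2.4444,0).

Set f=λy, z=hλ:
  y_{n+1} = y_n + z·[10/11·y_n + 1/11·y_{n+1}] ⇒ (1 − 1/11z)y_{n+1} = (1 + 10/11z)y_n
  Hence R(z) = (1 + 10/11z)/(1 − 1/11z).

Find x<0 with |R(x)|<1.
x=-1.52: |R|=0.3355
R=−1: 1+10/11x = −1+1/11x ⇒ -9/11x=2 ⇒ x=2/(-9/11)=-2.4444
Confirm numerically:
  x=-1.974: |R|=0.67366 <1
  x=-1.693: |R|=0.46719 <1
  x=-1.356: |R|=0.20719 <1
  x=-2.902: |R|=1.29622 >1
  x=-2.811: |R|=1.23887 >1
  x=-2.703: |R|=1.16982 >1
Stable set (-2.4444, 0).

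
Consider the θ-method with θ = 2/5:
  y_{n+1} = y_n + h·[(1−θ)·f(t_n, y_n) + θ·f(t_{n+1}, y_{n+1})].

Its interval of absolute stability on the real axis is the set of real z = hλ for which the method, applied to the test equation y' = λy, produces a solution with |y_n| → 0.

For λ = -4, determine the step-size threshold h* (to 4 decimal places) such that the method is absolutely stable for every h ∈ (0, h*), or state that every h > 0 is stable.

Test eqn y'=λy, z=hλ:
  y_{n+1} = y_n + z·[3/5·y_n + 2/5·y_{n+1}] ⇒ (1 − 2/5z)y_{n+1} = (1 + 3/5z)y_n
  Hence R(z) = (1 + 3/5z)/(1 − 2/5z).

Solve |R(x)|<1 on ℝ⁻.
x=-1.5: |R|=0.0625
R=−1: 1+3/5x = −1+2/5x ⇒ -1/5x=2 ⇒ x=2/(-1/5)=-10.0000
Confirm numerically:
  x=-9.150: |R|=0.96352 <1
  x=-7.397: |R|=0.86850 <1
  x=-6.214: |R|=0.78276 <1
  x=-10.423: |R|=1.01637 >1
  x=-10.172: |R|=1.00679 >1
Interval (-10.0000, 0).

(-10.0000,0); λ=-4 ⇒ h* = (10)/4 = 2.5000.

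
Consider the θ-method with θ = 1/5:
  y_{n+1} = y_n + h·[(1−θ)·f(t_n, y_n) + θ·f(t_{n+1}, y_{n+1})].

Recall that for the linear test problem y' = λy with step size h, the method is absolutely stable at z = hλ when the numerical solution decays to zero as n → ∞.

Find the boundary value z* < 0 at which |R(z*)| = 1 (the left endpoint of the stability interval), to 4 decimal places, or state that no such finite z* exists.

z* = -3.3333.

On y'=λy, z=hλ:
  y_{n+1} = y_n + z·[4/5·y_n + 1/5·y_{n+1}] ⇒ (1 − 1/5z)y_{n+1} = (1 + 4/5z)y_n
  Hence R(z) = (1 + 4/5z)/(1 − 1/5z).

Solve |R(x)|<1 on ℝ⁻.
x=-1.44: |R|=0.1180
R=−1: 1+4/5x = −1+1/5x ⇒ -3/5x=2 ⇒ x=2/(-3/5)=-3.3333
Confirm numerically:
  x=-3.152: |R|=0.93327 <1
  x=-2.239: |R|=0.54648 <1
  x=-1.879: |R|=0.36575 <1
  x=-1.866: |R|=0.35887 <1
  x=-3.576: |R|=1.08489 >1
  x=-3.436: |R|=1.03651 >1
Interval (-3.3333, 0).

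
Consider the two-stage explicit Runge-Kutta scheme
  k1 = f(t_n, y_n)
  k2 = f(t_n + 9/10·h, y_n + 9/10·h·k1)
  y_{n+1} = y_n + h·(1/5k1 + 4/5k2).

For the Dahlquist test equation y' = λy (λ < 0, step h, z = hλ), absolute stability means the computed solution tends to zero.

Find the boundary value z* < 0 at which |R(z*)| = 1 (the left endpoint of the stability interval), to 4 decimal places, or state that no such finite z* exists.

left endpoint -1.3889.

With y'=λy (z=hλ):
  k1=λy_n ⇒ h·k1=z·y_n;  k2=λ(1+9/10z)y_n ⇒ h·k2=z(1+9/10z)y_n
  y_{n+1}/y_n = 1 + 1/5z + 4/5z(1+9/10z) = 1 + z + 18/25z²
  so R(z) = 1 + z + 18/25z².

Need |R(x)|<1, x<0.
x=-0.74: |R|=0.6543
R=1: x+18/25x²=0 ⇒ x=−25/18=-1.3889; min R=1−1/(4·18/25)=0.6528>−1
Confirm numerically:
  x=-1.041: |R|=0.73925 <1
  x=-0.825: |R|=0.66505 <1
  x=-0.608: |R|=0.65816 <1
  x=-1.539: |R|=1.16634 >1
  x=-1.530: |R|=1.15545 >1
So |R|<1 on (-1.3889, 0).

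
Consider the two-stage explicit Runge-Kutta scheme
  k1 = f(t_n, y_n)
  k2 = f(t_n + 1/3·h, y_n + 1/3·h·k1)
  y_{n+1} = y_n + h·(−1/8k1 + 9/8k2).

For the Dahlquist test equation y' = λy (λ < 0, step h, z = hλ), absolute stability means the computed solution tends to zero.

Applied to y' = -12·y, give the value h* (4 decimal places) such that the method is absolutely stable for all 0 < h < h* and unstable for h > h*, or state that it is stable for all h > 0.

(-2.6667,0); λ=-12 ⇒ h* = (8/3)/12 = 0.2222.

Test eqn y'=λy, z=hλ:
  k1=λy_n ⇒ h·k1=z·y_n;  k2=λ(1+1/3z)y_n ⇒ h·k2=z(1+1/3z)y_n
  y_{n+1}/y_n = 1 − 1/8z + 9/8z(1+1/3z) = 1 + z + 3/8z²
  ⇒ R(z) = 1 + z + 3/8z².

Solve |R(x)|<1 on ℝ⁻.
x=-0.96: |R|=0.3856
R=1: x+3/8x²=0 ⇒ x=−8/3=-2.6667; min R=1−1/(4·3/8)=0.3333>−1
Confirm numerically:
  x=-2.546: |R|=0.88479 <1
  x=-1.300: |R|=0.33375 <1
  x=-1.156: |R|=0.34513 <1
  x=-3.075: |R|=1.47086 >1
  x=-3.069: |R|=1.46304 >1
  x=-2.774: |R|=1.11165 >1
Interval (-2.6667, 0).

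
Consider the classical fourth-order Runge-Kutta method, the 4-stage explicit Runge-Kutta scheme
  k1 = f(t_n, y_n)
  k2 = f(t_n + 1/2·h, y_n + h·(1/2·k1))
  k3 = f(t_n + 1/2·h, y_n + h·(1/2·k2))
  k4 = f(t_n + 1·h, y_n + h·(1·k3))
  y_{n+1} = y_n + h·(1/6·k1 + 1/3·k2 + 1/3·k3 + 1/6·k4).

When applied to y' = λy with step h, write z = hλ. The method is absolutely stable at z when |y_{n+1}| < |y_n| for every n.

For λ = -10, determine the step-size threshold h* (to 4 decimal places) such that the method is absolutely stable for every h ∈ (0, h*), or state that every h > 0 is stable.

(-2.7853,0); λ=-10 ⇒ h* = 0.2785.

Set f=λy, z=hλ:
  order 4, 4-stage ⇒ R(z)=1+z+z^2/2+z^3/6+z^4/24
  (e.g. R(-0.45)=0.63777, |R|=0.63777)

Solve |R(x)|<1 on ℝ⁻.
x=-0.45: |R|=0.6378
|R(-2.21)|=0.4270 |R(-2.14)|=0.3903 |R(-1.39)|=0.2840
Bisect:
  x_lo=-3.1652 |R|=1.7411  x_hi=-0.0568 |R|=0.9447
  mid=-1.61104 |R|=0.27047 →hi
  mid=-2.38814 |R|=0.54873 →hi
  mid=-2.77669 |R|=0.98711 →hi
  mid=-2.97096 |R|=1.31797 →lo
  mid=-2.87383 |R|=1.14190 →lo
  mid=-2.82526 |R|=1.06195 →lo
  mid=-2.80097 |R|=1.02390 →lo
  mid=-2.78883 |R|=1.00535 →lo
  mid=-2.78276 |R|=0.99619 →hi
  mid=-2.78580 |R|=1.00076 →lo
  ...
  [-2.78542,-2.78523] ⇒ x*=-2.7853
So |R|<1 on (-2.7853, 0).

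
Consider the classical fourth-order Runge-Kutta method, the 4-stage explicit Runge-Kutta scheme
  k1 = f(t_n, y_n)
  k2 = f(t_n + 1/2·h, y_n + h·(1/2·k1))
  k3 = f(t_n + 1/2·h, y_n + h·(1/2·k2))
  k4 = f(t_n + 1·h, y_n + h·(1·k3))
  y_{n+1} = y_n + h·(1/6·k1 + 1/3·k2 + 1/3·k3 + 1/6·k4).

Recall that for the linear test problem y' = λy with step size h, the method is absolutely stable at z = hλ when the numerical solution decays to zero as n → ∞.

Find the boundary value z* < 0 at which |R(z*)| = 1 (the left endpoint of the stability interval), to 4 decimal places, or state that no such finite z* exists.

z* = -2.7853.

Set f=λy, z=hλ:
  order 4, 4-stage ⇒ R(z)=1+z+z^2/2+z^3/6+z^4/24
  (e.g. R(-1.38)=0.28530, |R|=0.28530)

Find x<0 with |R(x)|<1.
x=-1.38: |R|=0.2853
|R(-1.37)|=0.2867 |R(-1.25)|=0.3075 |R(-0.71)|=0.4930
Bisect:
  x_lo=-3.1816 |R|=1.7814  x_hi=-0.0861 |R|=0.9175
  mid=-1.63383 |R|=0.27088 →hi
  mid=-2.40771 |R|=0.56479 →hi
  mid=-2.79464 |R|=1.01419 →lo
  mid=-2.60118 |R|=0.75609 →hi
  mid=-2.69791 |R|=0.87605 →hi
  mid=-2.74628 |R|=0.94275 →hi
  mid=-2.77046 |R|=0.97787 →hi
  ...
  [-2.78539,-2.78520] ⇒ x*=-2.7853
Stable set (-2.7853, 0).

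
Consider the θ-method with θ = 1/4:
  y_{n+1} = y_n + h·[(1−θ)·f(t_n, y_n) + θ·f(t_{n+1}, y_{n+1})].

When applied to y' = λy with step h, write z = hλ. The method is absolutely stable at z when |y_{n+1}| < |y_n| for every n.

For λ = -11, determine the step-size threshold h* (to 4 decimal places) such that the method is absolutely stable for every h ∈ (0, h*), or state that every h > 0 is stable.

(-4.0000,0); λ=-11 ⇒ h* = (4)/11 = 0.3636.

On y'=λy, z=hλ:
  y_{n+1} = y_n + z·[3/4·y_n + 1/4·y_{n+1}] ⇒ (1 − 1/4z)y_{n+1} = (1 + 3/4z)y_n
  Hence R(z) = (1 + 3/4z)/(1 − 1/4z).

Solve |R(x)|<1 on ℝ⁻.
x=-1.09: |R|=0.1434
R=−1: 1+3/4x = −1+1/4x ⇒ -1/2x=2 ⇒ x=2/(-1/2)=-4.0000
Confirm numerically:
  x=-2.935: |R|=0.69286 <1
  x=-2.738: |R|=0.62541 <1
  x=-2.205: |R|=0.42143 <1
  x=-1.835: |R|=0.25793 <1
  x=-4.476: |R|=1.11232 >1
  x=-4.302: |R|=1.07275 >1
  x=-4.081: |R|=1.02005 >1
So |R|<1 on (-4.0000, 0).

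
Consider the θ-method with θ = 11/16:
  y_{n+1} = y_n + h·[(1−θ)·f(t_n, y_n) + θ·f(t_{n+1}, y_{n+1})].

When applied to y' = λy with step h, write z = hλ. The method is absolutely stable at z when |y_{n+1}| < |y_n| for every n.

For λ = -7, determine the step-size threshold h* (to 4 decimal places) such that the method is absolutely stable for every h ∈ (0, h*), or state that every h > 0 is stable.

Test eqn y'=λy, z=hλ:
  y_{n+1} = y_n + z·[5/16·y_n + 11/16·y_{n+1}] ⇒ (1 − 11/16z)y_{n+1} = (1 + 5/16z)y_n
  Hence R(z) = (1 + 5/16z)/(1 − 11/16z).

Solve |R(x)|<1 on ℝ⁻.
x=-1.33: |R|=0.3053
x=-2: |R|=0.1579
x=-10: |R|=0.2698
x=-100: |R|=0.4337
θ=11/16≥1/2 ⇒ |1+5/16x|<|1−11/16x| ∀x<0 ⇒ stable on all of ℝ⁻.

unbounded; (−∞, 0). Any h>0 works for λ=-7.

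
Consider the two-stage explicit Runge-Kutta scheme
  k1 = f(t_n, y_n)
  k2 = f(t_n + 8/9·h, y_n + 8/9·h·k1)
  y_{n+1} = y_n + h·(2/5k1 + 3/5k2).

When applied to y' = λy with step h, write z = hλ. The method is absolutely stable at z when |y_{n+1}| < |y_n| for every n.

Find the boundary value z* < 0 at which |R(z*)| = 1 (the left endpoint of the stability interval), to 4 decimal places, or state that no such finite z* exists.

z* = -1.8750.

With y'=λy (z=hλ):
  k1=λy_n ⇒ h·k1=z·y_n;  k2=λ(1+8/9z)y_n ⇒ h·k2=z(1+8/9z)y_n
  y_{n+1}/y_n = 1 + 2/5z + 3/5z(1+8/9z) = 1 + z + 8/15z²
  Hence R(z) = 1 + z + 8/15z².

Boundary: |R(x)|=1, x<0.
x=-0.88: |R|=0.5330
R=1: x+8/15x²=0 ⇒ x=−15/8=-1.8750; min R=1−1/(4·8/15)=0.5312>−1
Confirm numerically:
  x=-1.719: |R|=0.85698 <1
  x=-1.708: |R|=0.84787 <1
  x=-0.974: |R|=0.53196 <1
  x=-2.358: |R|=1.60742 >1
  x=-2.226: |R|=1.41671 >1
Stable set (-1.8750, 0).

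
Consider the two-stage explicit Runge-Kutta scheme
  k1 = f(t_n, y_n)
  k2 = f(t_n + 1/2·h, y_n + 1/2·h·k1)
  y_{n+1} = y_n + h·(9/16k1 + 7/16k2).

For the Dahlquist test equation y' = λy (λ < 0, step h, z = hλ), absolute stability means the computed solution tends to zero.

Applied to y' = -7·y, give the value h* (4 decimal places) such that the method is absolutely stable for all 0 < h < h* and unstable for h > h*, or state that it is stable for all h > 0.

With y'=λy (z=hλ):
  k1=λy_n ⇒ h·k1=z·y_n;  k2=λ(1+1/2z)y_n ⇒ h·k2=z(1+1/2z)y_n
  y_{n+1}/y_n = 1 + 9/16z + 7/16z(1+1/2z) = 1 + z + 7/32z²
  Hence R(z) = 1 + z + 7/32z².

Need |R(x)|<1, x<0.
x=-0.94: |R|=0.2533
R=1: x+7/32x²=0 ⇒ x=−32/7=-4.5714; min R=1−1/(4·7/32)=-0.1429>−1
Confirm numerically:
  x=-4.070: |R|=0.55357 <1
  x=-3.683: |R|=0.28423 <1
  x=-2.968: |R|=0.04103 <1
  x=-2.083: |R|=0.13387 <1
  x=-5.012: |R|=1.48303 >1
  x=-4.996: |R|=1.46400 >1
Stable set (-4.5714, 0).

(-4.5714,0); λ=-7 ⇒ h* = (32/7)/7 = 0.6531.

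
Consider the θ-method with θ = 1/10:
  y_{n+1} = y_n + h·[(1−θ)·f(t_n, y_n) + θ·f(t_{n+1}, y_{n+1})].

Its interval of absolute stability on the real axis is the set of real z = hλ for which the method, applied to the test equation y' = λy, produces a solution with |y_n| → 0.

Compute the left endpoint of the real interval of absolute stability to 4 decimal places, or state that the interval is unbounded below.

z* = -2.5000.

Test eqn y'=λy, z=hλ:
  y_{n+1} = y_n + z·[9/10·y_n + 1/10·y_{n+1}] ⇒ (1 − 1/10z)y_{n+1} = (1 + 9/10z)y_n
  so R(z) = (1 + 9/10z)/(1 − 1/10z).

Need |R(x)|<1, x<0.
x=-1.55: |R|=0.3420
R=−1: 1+9/10x = −1+1/10x ⇒ -4/5x=2 ⇒ x=2/(-4/5)=-2.5000
Confirm numerically:
  x=-1.695: |R|=0.44934 <1
  x=-1.690: |R|=0.44568 <1
  x=-1.603: |R|=0.38154 <1
  x=-1.575: |R|=0.36069 <1
  x=-2.965: |R|=1.28693 >1
  x=-2.948: |R|=1.27680 >1
  x=-2.907: |R|=1.25227 >1
Interval (-2.5000, 0).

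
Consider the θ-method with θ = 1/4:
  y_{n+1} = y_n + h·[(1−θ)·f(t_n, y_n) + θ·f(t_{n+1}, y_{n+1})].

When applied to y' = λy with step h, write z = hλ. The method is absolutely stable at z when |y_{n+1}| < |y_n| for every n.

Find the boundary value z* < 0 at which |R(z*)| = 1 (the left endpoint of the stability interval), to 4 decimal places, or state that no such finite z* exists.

left endpoint -4.0000.

Test eqn y'=λy, z=hλ:
  y_{n+1} = y_n + z·[3/4·y_n + 1/4·y_{n+1}] ⇒ (1 − 1/4z)y_{n+1} = (1 + 3/4z)y_n
  Hence R(z) = (1 + 3/4z)/(1 − 1/4z).

Find x<0 with |R(x)|<1.
x=-1.36: |R|=0.0149
R=−1: 1+3/4x = −1+1/4x ⇒ -1/2x=2 ⇒ x=2/(-1/2)=-4.0000
Confirm numerically:
  x=-3.388: |R|=0.83433 <1
  x=-3.154: |R|=0.76349 <1
  x=-2.676: |R|=0.60336 <1
  x=-2.660: |R|=0.59760 <1
  x=-4.458: |R|=1.10830 >1
  x=-4.260: |R|=1.06295 >1
  x=-4.098: |R|=1.02420 >1
Interval (-4.0000, 0).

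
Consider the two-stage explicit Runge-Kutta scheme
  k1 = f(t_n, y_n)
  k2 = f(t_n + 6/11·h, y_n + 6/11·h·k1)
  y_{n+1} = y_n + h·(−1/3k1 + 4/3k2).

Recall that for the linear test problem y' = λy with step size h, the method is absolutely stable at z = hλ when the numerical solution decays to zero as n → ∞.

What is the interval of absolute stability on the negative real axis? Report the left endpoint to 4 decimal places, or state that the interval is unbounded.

Test eqn y'=λy, z=hλ:
  k1=λy_n ⇒ h·k1=z·y_n;  k2=λ(1+6/11z)y_n ⇒ h·k2=z(1+6/11z)y_n
  y_{n+1}/y_n = 1 − 1/3z + 4/3z(1+6/11z) = 1 + z + 8/11z²
  so R(z) = 1 + z + 8/11z².

Boundary: |R(x)|=1, x<0.
x=-1.56: |R|=1.2099
R=1: x+8/11x²=0 ⇒ x=−11/8=-1.3750; min R=1−1/(4·8/11)=0.6562>−1
Confirm numerically:
  x=-0.920: |R|=0.69556 <1
  x=-0.878: |R|=0.68264 <1
  x=-0.630: |R|=0.65865 <1
  x=-1.940: |R|=1.79716 >1
  x=-1.509: |R|=1.14706 >1
  x=-1.465: |R|=1.09589 >1
So |R|<1 on (-1.3750, 0).

(-1.3750, 0).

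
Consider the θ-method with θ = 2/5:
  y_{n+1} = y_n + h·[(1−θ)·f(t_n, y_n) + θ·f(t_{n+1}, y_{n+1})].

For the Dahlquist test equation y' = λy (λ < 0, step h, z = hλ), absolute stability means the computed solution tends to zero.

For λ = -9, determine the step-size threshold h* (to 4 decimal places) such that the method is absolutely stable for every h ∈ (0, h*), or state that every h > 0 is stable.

On y'=λy, z=hλ:
  y_{n+1} = y_n + z·[3/5·y_n + 2/5·y_{n+1}] ⇒ (1 − 2/5z)y_{n+1} = (1 + 3/5z)y_n
  Hence R(z) = (1 + 3/5z)/(1 − 2/5z).

Solve |R(x)|<1 on ℝ⁻.
x=-1.12: |R|=0.2265
R=−1: 1+3/5x = −1+2/5x ⇒ -1/5x=2 ⇒ x=2/(-1/5)=-10.0000
Confirm numerically:
  x=-8.820: |R|=0.94788 <1
  x=-6.980: |R|=0.84072 <1
  x=-4.965: |R|=0.66276 <1
  x=-4.253: |R|=0.57449 <1
  x=-10.594: |R|=1.02268 >1
  x=-10.292: |R|=1.01141 >1
So |R|<1 on (-10.0000, 0).

(-10.0000,0); λ=-9 ⇒ h* = (10)/9 = 1.1111.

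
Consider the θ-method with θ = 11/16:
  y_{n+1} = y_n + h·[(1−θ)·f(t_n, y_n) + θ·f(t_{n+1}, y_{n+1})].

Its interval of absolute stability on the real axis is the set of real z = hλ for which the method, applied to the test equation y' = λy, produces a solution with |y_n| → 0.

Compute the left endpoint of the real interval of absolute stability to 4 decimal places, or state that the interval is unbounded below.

unbounded; (−∞, 0).

On y'=λy, z=hλ:
  y_{n+1} = y_n + z·[5/16·y_n + 11/16·y_{n+1}] ⇒ (1 − 11/16z)y_{n+1} = (1 + 5/16z)y_n
  R(z) = (1 + 5/16z)/(1 − 11/16z).

Boundary: |R(x)|=1, x<0.
x=-0.42: |R|=0.6741
x=-2: |R|=0.1579
x=-10: |R|=0.2698
x=-100: |R|=0.4337
θ=11/16≥1/2 ⇒ |1+5/16x|<|1−11/16x| ∀x<0 ⇒ interval (−∞,0).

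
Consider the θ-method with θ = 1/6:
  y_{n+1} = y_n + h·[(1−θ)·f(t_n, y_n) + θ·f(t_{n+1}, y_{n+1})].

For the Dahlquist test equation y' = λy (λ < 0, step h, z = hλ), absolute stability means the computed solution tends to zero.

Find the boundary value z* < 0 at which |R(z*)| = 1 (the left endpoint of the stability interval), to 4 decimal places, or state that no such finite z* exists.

Set f=λy, z=hλ:
  y_{n+1} = y_n + z·[5/6·y_n + 1/6·y_{n+1}] ⇒ (1 − 1/6z)y_{n+1} = (1 + 5/6z)y_n
  ⇒ R(z) = (1 + 5/6z)/(1 − 1/6z).

Solve |R(x)|<1 on ℝ⁻.
x=-1.44: |R|=0.1613
R=−1: 1+5/6x = −1+1/6x ⇒ -2/3x=2 ⇒ x=2/(-2/3)=-3.0000
Confirm numerically:
  x=-2.444: |R|=0.73662 <1
  x=-1.961: |R|=0.47796 <1
  x=-1.843: |R|=0.40992 <1
  x=-3.139: |R|=1.06084 >1
  x=-3.064: |R|=1.02824 >1
So |R|<1 on (-3.0000, 0).

left endpoint -3.0000.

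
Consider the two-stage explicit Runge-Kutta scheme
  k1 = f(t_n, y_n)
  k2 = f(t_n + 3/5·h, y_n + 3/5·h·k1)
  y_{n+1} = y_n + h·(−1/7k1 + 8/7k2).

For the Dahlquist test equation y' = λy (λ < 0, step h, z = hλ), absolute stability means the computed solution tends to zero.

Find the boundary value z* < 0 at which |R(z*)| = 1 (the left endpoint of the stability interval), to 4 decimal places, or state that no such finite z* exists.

z* = -1.4583.

Test eqn y'=λy, z=hλ:
  k1=λy_n ⇒ h·k1=z·y_n;  k2=λ(1+3/5z)y_n ⇒ h·k2=z(1+3/5z)y_n
  y_{n+1}/y_n = 1 − 1/7z + 8/7z(1+3/5z) = 1 + z + 24/35z²
  Hence R(z) = 1 + z + 24/35z².

Find x<0 with |R(x)|<1.
x=-1: |R|=0.6857
R=1: x+24/35x²=0 ⇒ x=−35/24=-1.4583; min R=1−1/(4·24/35)=0.6354>−1
Confirm numerically:
  x=-1.428: |R|=0.97030 <1
  x=-1.387: |R|=0.93216 <1
  x=-1.127: |R|=0.74395 <1
  x=-1.791: |R|=1.40855 >1
  x=-1.744: |R|=1.34162 >1
Interval (-1.4583, 0).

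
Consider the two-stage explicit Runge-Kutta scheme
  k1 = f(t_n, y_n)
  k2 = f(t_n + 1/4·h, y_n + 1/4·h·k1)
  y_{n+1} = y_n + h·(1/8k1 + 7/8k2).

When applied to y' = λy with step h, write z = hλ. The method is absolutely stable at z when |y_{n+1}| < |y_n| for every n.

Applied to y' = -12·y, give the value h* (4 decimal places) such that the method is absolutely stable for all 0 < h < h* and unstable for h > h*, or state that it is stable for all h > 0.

(-4.5714,0); λ=-12 ⇒ h* = (32/7)/12 = 0.3810.

With y'=λy (z=hλ):
  k1=λy_n ⇒ h·k1=z·y_n;  k2=λ(1+1/4z)y_n ⇒ h·k2=z(1+1/4z)y_n
  y_{n+1}/y_n = 1 + 1/8z + 7/8z(1+1/4z) = 1 + z + 7/32z²
  so R(z) = 1 + z + 7/32z².

Boundary: |R(x)|=1, x<0.
x=-1.58: |R|=0.0339
R=1: x+7/32x²=0 ⇒ x=−32/7=-4.5714; min R=1−1/(4·7/32)=-0.1429>−1
Confirm numerically:
  x=-4.195: |R|=0.65457 <1
  x=-4.152: |R|=0.61905 <1
  x=-1.903: |R|=0.11082 <1
  x=-5.090: |R|=1.57740 >1
  x=-4.931: |R|=1.38785 >1
Stable set (-4.5714, 0).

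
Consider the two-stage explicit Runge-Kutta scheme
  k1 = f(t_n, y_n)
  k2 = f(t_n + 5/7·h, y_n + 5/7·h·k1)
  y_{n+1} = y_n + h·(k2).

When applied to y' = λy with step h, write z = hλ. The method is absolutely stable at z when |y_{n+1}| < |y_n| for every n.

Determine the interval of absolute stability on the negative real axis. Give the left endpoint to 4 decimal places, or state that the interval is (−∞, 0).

z∈(-1.4000,0).

Test eqn y'=λy, z=hλ:
  k1=λy_n ⇒ h·k1=z·y_n;  k2=λ(1+5/7z)y_n ⇒ h·k2=z(1+5/7z)y_n
  y_{n+1}/y_n = 1 + z(1+5/7z) = 1 + z + 5/7z²
  Hence R(z) = 1 + z + 5/7z².

Solve |R(x)|<1 on ℝ⁻.
x=-0.73: |R|=0.6506
R=1: x+5/7x²=0 ⇒ x=−7/5=-1.4000; min R=1−1/(4·5/7)=0.6500>−1
Confirm numerically:
  x=-1.308: |R|=0.91405 <1
  x=-0.987: |R|=0.70883 <1
  x=-0.920: |R|=0.68457 <1
  x=-0.866: |R|=0.66968 <1
  x=-1.763: |R|=1.45712 >1
  x=-1.667: |R|=1.31792 >1
So |R|<1 on (-1.4000, 0).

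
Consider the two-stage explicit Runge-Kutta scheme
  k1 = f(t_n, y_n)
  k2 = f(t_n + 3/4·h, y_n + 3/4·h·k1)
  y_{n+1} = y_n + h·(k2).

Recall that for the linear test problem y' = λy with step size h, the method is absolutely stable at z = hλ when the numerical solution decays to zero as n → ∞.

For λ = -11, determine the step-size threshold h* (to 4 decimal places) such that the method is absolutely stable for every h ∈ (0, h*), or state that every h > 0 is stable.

Test eqn y'=λy, z=hλ:
  k1=λy_n ⇒ h·k1=z·y_n;  k2=λ(1+3/4z)y_n ⇒ h·k2=z(1+3/4z)y_n
  y_{n+1}/y_n = 1 + z(1+3/4z) = 1 + z + 3/4z²
  R(z) = 1 + z + 3/4z².

Need |R(x)|<1, x<0.
x=-0.52: |R|=0.6828
R=1: x+3/4x²=0 ⇒ x=−4/3=-1.3333; min R=1−1/(4·3/4)=0.6667>−1
Confirm numerically:
  x=-1.214: |R|=0.89135 <1
  x=-1.005: |R|=0.75252 <1
  x=-0.661: |R|=0.66669 <1
  x=-1.613: |R|=1.33833 >1
  x=-1.598: |R|=1.31720 >1
  x=-1.588: |R|=1.30331 >1
So |R|<1 on (-1.3333, 0).

(-1.3333,0); λ=-11 ⇒ h* = (4/3)/11 = 0.1212.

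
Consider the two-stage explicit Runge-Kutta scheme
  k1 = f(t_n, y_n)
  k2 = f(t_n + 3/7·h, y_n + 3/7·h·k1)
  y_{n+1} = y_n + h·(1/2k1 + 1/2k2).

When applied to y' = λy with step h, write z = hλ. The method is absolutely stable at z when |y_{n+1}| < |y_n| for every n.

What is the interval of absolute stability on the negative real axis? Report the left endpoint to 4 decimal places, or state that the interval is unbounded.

z∈(-4.6667,0).

On y'=λy, z=hλ:
  k1=λy_n ⇒ h·k1=z·y_n;  k2=λ(1+3/7z)y_n ⇒ h·k2=z(1+3/7z)y_n
  y_{n+1}/y_n = 1 + 1/2z + 1/2z(1+3/7z) = 1 + z + 3/14z²
  so R(z) = 1 + z + 3/14z².

Boundary: |R(x)|=1, x<0.
x=-1.33: |R|=0.0490
R=1: x+3/14x²=0 ⇒ x=−14/3=-4.6667; min R=1−1/(4·3/14)=-0.1667>−1
Confirm numerically:
  x=-4.551: |R|=0.88720 <1
  x=-4.433: |R|=0.77803 <1
  x=-3.088: |R|=0.04463 <1
  x=-5.014: |R|=1.37318 >1
  x=-4.957: |R|=1.30840 >1
  x=-4.880: |R|=1.22309 >1
Stable set (-4.6667, 0).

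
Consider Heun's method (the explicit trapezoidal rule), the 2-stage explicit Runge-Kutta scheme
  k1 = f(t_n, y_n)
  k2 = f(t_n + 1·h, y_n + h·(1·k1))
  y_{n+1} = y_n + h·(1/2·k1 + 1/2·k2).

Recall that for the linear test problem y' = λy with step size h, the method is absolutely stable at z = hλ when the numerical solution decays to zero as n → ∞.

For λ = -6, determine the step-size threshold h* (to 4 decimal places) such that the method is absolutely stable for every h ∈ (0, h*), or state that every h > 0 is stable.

With y'=λy (z=hλ):
  order 2, 2-stage ⇒ R(z)=1+z+z^2/2
  (e.g. R(-1.61)=0.68605, |R|=0.68605)

Find x<0 with |R(x)|<1.
x=-1.61: |R|=0.6861
|R(-1.53)|=0.6404 |R(-1.13)|=0.5085 |R(-0.68)|=0.5512
Bisect:
  x_lo=-2.3510 |R|=1.4125  x_hi=-0.2355 |R|=0.7922
  mid=-1.29322 |R|=0.54299 →hi
  mid=-1.82208 |R|=0.83791 →hi
  mid=-2.08652 |R|=1.09026 →lo
  mid=-1.95430 |R|=0.95535 →hi
  mid=-2.02041 |R|=1.02062 →lo
  mid=-1.98736 |R|=0.98744 →hi
  mid=-2.00388 |R|=1.00389 →lo
  mid=-1.99562 |R|=0.99563 →hi
  mid=-1.99975 |R|=0.99975 →hi
  ...
  [-2.00001,-1.99988] ⇒ x*=-2.0000
So |R|<1 on (-2.0000, 0).

(-2.0000,0); λ=-6 ⇒ h* = 0.3333.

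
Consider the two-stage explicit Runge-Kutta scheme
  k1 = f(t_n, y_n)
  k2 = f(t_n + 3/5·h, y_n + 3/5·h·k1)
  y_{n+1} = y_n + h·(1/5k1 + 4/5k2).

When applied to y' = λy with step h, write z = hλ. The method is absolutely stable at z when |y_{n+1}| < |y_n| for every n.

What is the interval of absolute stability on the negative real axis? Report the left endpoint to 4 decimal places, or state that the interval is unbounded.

On y'=λy, z=hλ:
  k1=λy_n ⇒ h·k1=z·y_n;  k2=λ(1+3/5z)y_n ⇒ h·k2=z(1+3/5z)y_n
  y_{n+1}/y_n = 1 + 1/5z + 4/5z(1+3/5z) = 1 + z + 12/25z²
  R(z) = 1 + z + 12/25z².

Need |R(x)|<1, x<0.
x=-0.4: |R|=0.6768
R=1: x+12/25x²=0 ⇒ x=−25/12=-2.0833; min R=1−1/(4·12/25)=0.4792>−1
Confirm numerically:
  x=-1.949: |R|=0.87433 <1
  x=-1.890: |R|=0.82461 <1
  x=-1.852: |R|=0.79435 <1
  x=-2.661: |R|=1.73784 >1
  x=-2.218: |R|=1.14337 >1
Stable set (-2.0833, 0).

z∈(-2.0833,0).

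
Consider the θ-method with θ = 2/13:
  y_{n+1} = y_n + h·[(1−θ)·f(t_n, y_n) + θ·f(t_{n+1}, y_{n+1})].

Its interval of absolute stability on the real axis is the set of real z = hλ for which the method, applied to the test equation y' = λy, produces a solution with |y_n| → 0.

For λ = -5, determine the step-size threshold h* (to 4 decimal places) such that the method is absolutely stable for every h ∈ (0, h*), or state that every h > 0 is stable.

(-2.8889,0); λ=-5 ⇒ h* = (26/9)/5 = 0.5778.

With y'=λy (z=hλ):
  y_{n+1} = y_n + z·[11/13·y_n + 2/13·y_{n+1}] ⇒ (1 − 2/13z)y_{n+1} = (1 + 11/13z)y_n
  ⇒ R(z) = (1 + 11/13z)/(1 − 2/13z).

Boundary: |R(x)|=1, x<0.
x=-1.71: |R|=0.3538
R=−1: 1+11/13x = −1+2/13x ⇒ -9/13x=2 ⇒ x=2/(-9/13)=-2.8889
Confirm numerically:
  x=-2.334: |R|=0.71734 <1
  x=-1.577: |R|=0.26910 <1
  x=-1.531: |R|=0.23914 <1
  x=-3.293: |R|=1.18569 >1
  x=-3.255: |R|=1.16889 >1
  x=-2.984: |R|=1.04513 >1
Interval (-2.8889, 0).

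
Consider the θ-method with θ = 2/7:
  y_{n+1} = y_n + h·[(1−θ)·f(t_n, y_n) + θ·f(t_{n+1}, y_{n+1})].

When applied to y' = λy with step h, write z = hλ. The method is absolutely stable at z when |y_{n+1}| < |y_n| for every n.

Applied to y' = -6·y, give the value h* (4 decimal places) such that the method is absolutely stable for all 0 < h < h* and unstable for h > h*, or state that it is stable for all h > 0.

Test eqn y'=λy, z=hλ:
  y_{n+1} = y_n + z·[5/7·y_n + 2/7·y_{n+1}] ⇒ (1 − 2/7z)y_{n+1} = (1 + 5/7z)y_n
  Hence R(z) = (1 + 5/7z)/(1 − 2/7z).

Boundary: |R(x)|=1, x<0.
x=-0.81: |R|=0.3422
R=−1: 1+5/7x = −1+2/7x ⇒ -3/7x=2 ⇒ x=2/(-3/7)=-4.6667
Confirm numerically:
  x=-4.449: |R|=0.95893 <1
  x=-3.815: |R|=0.82536 <1
  x=-3.718: |R|=0.80285 <1
  x=-2.028: |R|=0.28401 <1
  x=-4.905: |R|=1.04253 >1
  x=-4.820: |R|=1.02764 >1
  x=-4.722: |R|=1.01009 >1
Interval (-4.6667, 0).

(-4.6667,0); λ=-6 ⇒ h* = (14/3)/6 = 0.7778.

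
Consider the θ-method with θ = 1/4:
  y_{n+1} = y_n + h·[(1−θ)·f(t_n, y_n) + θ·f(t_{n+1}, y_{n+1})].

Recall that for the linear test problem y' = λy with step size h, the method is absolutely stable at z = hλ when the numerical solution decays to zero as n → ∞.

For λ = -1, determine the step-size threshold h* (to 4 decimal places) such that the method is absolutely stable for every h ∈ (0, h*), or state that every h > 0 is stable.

(-4.0000,0); λ=-1 ⇒ h* = (4)/1 = 4.0000.

Test eqn y'=λy, z=hλ:
  y_{n+1} = y_n + z·[3/4·y_n + 1/4·y_{n+1}] ⇒ (1 − 1/4z)y_{n+1} = (1 + 3/4z)y_n
  Hence R(z) = (1 + 3/4z)/(1 − 1/4z).

Boundary: |R(x)|=1, x<0.
x=-0.79: |R|=0.3403
R=−1: 1+3/4x = −1+1/4x ⇒ -1/2x=2 ⇒ x=2/(-1/2)=-4.0000
Confirm numerically:
  x=-3.593: |R|=0.89280 <1
  x=-2.885: |R|=0.67611 <1
  x=-2.571: |R|=0.56506 <1
  x=-1.664: |R|=0.17514 <1
  x=-4.497: |R|=1.11698 >1
  x=-4.228: |R|=1.05542 >1
  x=-4.028: |R|=1.00698 >1
Stable set (-4.0000, 0).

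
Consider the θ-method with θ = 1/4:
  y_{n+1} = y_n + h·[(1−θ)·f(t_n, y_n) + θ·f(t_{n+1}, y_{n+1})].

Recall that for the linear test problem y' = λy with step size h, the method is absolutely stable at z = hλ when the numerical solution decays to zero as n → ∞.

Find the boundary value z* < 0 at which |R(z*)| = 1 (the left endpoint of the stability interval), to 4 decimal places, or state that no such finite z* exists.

Set f=λy, z=hλ:
  y_{n+1} = y_n + z·[3/4·y_n + 1/4·y_{n+1}] ⇒ (1 − 1/4z)y_{n+1} = (1 + 3/4z)y_n
  R(z) = (1 + 3/4z)/(1 − 1/4z).

Find x<0 with |R(x)|<1.
x=-0.6: |R|=0.4783
R=−1: 1+3/4x = −1+1/4x ⇒ -1/2x=2 ⇒ x=2/(-1/2)=-4.0000
Confirm numerically:
  x=-3.669: |R|=0.91368 <1
  x=-2.843: |R|=0.66184 <1
  x=-2.679: |R|=0.60443 <1
  x=-2.282: |R|=0.45304 <1
  x=-4.409: |R|=1.09728 >1
  x=-4.351: |R|=1.08406 >1
Stable set (-4.0000, 0).

z* = -4.0000.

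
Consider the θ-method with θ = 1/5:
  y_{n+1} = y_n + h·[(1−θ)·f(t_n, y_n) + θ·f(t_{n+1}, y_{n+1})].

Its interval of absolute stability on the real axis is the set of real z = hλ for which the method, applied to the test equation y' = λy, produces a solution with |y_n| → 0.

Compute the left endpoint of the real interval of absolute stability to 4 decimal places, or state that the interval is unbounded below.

z* = -3.3333.

Set f=λy, z=hλ:
  y_{n+1} = y_n + z·[4/5·y_n + 1/5·y_{n+1}] ⇒ (1 − 1/5z)y_{n+1} = (1 + 4/5z)y_n
  R(z) = (1 + 4/5z)/(1 − 1/5z).

Need |R(x)|<1, x<0.
x=-0.42: |R|=0.6125
R=−1: 1+4/5x = −1+1/5x ⇒ -3/5x=2 ⇒ x=2/(-3/5)=-3.3333
Confirm numerically:
  x=-2.461: |R|=0.64924 <1
  x=-1.746: |R|=0.29410 <1
  x=-1.603: |R|=0.21384 <1
  x=-3.853: |R|=1.17610 >1
  x=-3.542: |R|=1.07328 >1
Stable set (-3.3333, 0).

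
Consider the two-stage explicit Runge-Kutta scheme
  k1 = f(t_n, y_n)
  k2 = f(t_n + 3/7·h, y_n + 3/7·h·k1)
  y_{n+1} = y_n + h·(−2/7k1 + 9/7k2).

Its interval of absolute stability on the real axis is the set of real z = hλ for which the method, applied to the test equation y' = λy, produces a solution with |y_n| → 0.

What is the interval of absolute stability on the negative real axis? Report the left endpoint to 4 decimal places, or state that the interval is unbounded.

On y'=λy, z=hλ:
  k1=λy_n ⇒ h·k1=z·y_n;  k2=λ(1+3/7z)y_n ⇒ h·k2=z(1+3/7z)y_n
  y_{n+1}/y_n = 1 − 2/7z + 9/7z(1+3/7z) = 1 + z + 27/49z²
  Hence R(z) = 1 + z + 27/49z².

Boundary: |R(x)|=1, x<0.
x=-0.89: |R|=0.5465
R=1: x+27/49x²=0 ⇒ x=−49/27=-1.8148; min R=1−1/(4·27/49)=0.5463>−1
Confirm numerically:
  x=-1.356: |R|=0.65718 <1
  x=-1.166: |R|=0.58314 <1
  x=-0.968: |R|=0.54832 <1
  x=-0.849: |R|=0.54818 <1
  x=-2.369: |R|=1.72342 >1
  x=-2.069: |R|=1.28979 >1
So |R|<1 on (-1.8148, 0).

(-1.8148, 0).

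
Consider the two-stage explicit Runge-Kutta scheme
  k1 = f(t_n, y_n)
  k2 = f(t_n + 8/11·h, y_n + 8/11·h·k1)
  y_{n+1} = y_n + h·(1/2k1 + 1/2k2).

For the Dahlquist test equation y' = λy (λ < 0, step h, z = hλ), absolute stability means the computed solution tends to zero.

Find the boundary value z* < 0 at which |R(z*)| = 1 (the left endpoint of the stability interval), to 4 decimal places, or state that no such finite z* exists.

Test eqn y'=λy, z=hλ:
  k1=λy_n ⇒ h·k1=z·y_n;  k2=λ(1+8/11z)y_n ⇒ h·k2=z(1+8/11z)y_n
  y_{n+1}/y_n = 1 + 1/2z + 1/2z(1+8/11z) = 1 + z + 4/11z²
  so R(z) = 1 + z + 4/11z².

Need |R(x)|<1, x<0.
x=-1.23: |R|=0.3201
R=1: x+4/11x²=0 ⇒ x=−11/4=-2.7500; min R=1−1/(4·4/11)=0.3125>−1
Confirm numerically:
  x=-2.290: |R|=0.61695 <1
  x=-1.960: |R|=0.43695 <1
  x=-1.210: |R|=0.32240 <1
  x=-1.153: |R|=0.33042 <1
  x=-3.028: |R|=1.30610 >1
  x=-2.989: |R|=1.25977 >1
  x=-2.798: |R|=1.04884 >1
Interval (-2.7500, 0).

left endpoint -2.7500.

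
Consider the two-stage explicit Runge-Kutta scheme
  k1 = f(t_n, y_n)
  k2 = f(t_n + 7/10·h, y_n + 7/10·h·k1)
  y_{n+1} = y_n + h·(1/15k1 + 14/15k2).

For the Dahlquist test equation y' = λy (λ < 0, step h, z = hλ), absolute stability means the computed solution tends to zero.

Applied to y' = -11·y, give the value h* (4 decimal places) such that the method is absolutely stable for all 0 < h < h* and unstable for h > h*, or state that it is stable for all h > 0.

(-1.5306,0); λ=-11 ⇒ h* = (75/49)/11 = 0.1391.

Set f=λy, z=hλ:
  k1=λy_n ⇒ h·k1=z·y_n;  k2=λ(1+7/10z)y_n ⇒ h·k2=z(1+7/10z)y_n
  y_{n+1}/y_n = 1 + 1/15z + 14/15z(1+7/10z) = 1 + z + 49/75z²
  Hence R(z) = 1 + z + 49/75z².

Find x<0 with |R(x)|<1.
x=-1.52: |R|=0.9895
R=1: x+49/75x²=0 ⇒ x=−75/49=-1.5306; min R=1−1/(4·49/75)=0.6173>−1
Confirm numerically:
  x=-1.504: |R|=0.97385 <1
  x=-1.067: |R|=0.67681 <1
  x=-1.057: |R|=0.67294 <1
  x=-2.055: |R|=1.70404 >1
  x=-1.896: |R|=1.45261 >1
Stable set (-1.5306, 0).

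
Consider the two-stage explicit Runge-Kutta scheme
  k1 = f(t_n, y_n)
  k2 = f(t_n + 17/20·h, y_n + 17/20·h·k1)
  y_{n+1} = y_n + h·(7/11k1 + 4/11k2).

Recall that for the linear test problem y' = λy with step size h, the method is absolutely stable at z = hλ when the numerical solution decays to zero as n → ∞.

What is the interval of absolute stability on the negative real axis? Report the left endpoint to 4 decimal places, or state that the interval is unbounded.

On y'=λy, z=hλ:
  k1=λy_n ⇒ h·k1=z·y_n;  k2=λ(1+17/20z)y_n ⇒ h·k2=z(1+17/20z)y_n
  y_{n+1}/y_n = 1 + 7/11z + 4/11z(1+17/20z) = 1 + z + 17/55z²
  R(z) = 1 + z + 17/55z².

Boundary: |R(x)|=1, x<0.
x=-0.77: |R|=0.4133
R=1: x+17/55x²=0 ⇒ x=−55/17=-3.2353; min R=1−1/(4·17/55)=0.1912>−1
Confirm numerically:
  x=-2.884: |R|=0.68685 <1
  x=-1.421: |R|=0.20313 <1
  x=-1.321: |R|=0.21838 <1
  x=-3.548: |R|=1.34293 >1
  x=-3.455: |R|=1.23463 >1
  x=-3.260: |R|=1.02489 >1
Stable set (-3.2353, 0).

z∈(-3.2353,0).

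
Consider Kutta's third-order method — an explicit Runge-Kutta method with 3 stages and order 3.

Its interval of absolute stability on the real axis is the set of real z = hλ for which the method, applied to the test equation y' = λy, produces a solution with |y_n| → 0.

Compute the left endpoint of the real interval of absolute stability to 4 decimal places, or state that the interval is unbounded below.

With y'=λy (z=hλ):
  order 3, 3-stage ⇒ R(z)=1+z+z^2/2+z^3/6
  (e.g. R(-1.26)=0.20040, |R|=0.20040)

Solve |R(x)|<1 on ℝ⁻.
x=-1.26: |R|=0.2004
|R(-1.55)|=0.0306 |R(-1.48)|=0.0749
Bisect:
  x_lo=-3.3368 |R|=2.9619  x_hi=-0.3758 |R|=0.6859
  mid=-1.85634 |R|=0.19950 →hi
  mid=-2.59659 |R|=1.14327 →lo
  mid=-2.22646 |R|=0.58738 →hi
  mid=-2.41153 |R|=0.84115 →hi
  mid=-2.50406 |R|=0.98577 →hi
  mid=-2.55032 |R|=1.06286 →lo
  mid=-2.52719 |R|=1.02391 →lo
  mid=-2.51562 |R|=1.00474 →lo
  mid=-2.50984 |R|=0.99523 →hi
  mid=-2.51273 |R|=0.99998 →hi
  ...
  [-2.51291,-2.51273] ⇒ x*=-2.5127
Interval (-2.5127, 0).

left endpoint -2.5127.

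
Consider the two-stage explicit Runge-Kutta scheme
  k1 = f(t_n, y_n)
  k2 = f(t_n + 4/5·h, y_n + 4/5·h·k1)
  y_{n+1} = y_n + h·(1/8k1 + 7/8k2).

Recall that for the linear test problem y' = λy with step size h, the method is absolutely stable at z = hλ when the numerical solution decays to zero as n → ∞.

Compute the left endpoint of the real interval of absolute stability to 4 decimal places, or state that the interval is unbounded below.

left endpoint -1.4286.

On y'=λy, z=hλ:
  k1=λy_n ⇒ h·k1=z·y_n;  k2=λ(1+4/5z)y_n ⇒ h·k2=z(1+4/5z)y_n
  y_{n+1}/y_n = 1 + 1/8z + 7/8z(1+4/5z) = 1 + z + 7/10z²
  so R(z) = 1 + z + 7/10z².

Solve |R(x)|<1 on ℝ⁻.
x=-1.7: |R|=1.3230
R=1: x+7/10x²=0 ⇒ x=−10/7=-1.4286; min R=1−1/(4·7/10)=0.6429>−1
Confirm numerically:
  x=-1.332: |R|=0.90996 <1
  x=-1.167: |R|=0.78632 <1
  x=-1.106: |R|=0.75027 <1
  x=-0.750: |R|=0.64375 <1
  x=-1.623: |R|=1.22089 >1
  x=-1.561: |R|=1.14470 >1
  x=-1.542: |R|=1.12243 >1
Stable set (-1.4286, 0).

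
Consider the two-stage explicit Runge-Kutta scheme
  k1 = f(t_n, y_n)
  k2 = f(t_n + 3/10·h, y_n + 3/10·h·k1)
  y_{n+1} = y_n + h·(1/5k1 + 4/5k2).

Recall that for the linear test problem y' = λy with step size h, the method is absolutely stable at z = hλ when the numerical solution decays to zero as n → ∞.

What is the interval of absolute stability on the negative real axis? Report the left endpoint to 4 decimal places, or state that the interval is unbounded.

(-4.1667, 0).

Set f=λy, z=hλ:
  k1=λy_n ⇒ h·k1=z·y_n;  k2=λ(1+3/10z)y_n ⇒ h·k2=z(1+3/10z)y_n
  y_{n+1}/y_n = 1 + 1/5z + 4/5z(1+3/10z) = 1 + z + 6/25z²
  R(z) = 1 + z + 6/25z².

Find x<0 with |R(x)|<1.
x=-0.73: |R|=0.3979
R=1: x+6/25x²=0 ⇒ x=−25/6=-4.1667; min R=1−1/(4·6/25)=-0.0417>−1
Confirm numerically:
  x=-3.494: |R|=0.43593 <1
  x=-2.424: |R|=0.01381 <1
  x=-2.173: |R|=0.03974 <1
  x=-4.727: |R|=1.63569 >1
  x=-4.470: |R|=1.32542 >1
  x=-4.427: |R|=1.27660 >1
Stable set (-4.1667, 0).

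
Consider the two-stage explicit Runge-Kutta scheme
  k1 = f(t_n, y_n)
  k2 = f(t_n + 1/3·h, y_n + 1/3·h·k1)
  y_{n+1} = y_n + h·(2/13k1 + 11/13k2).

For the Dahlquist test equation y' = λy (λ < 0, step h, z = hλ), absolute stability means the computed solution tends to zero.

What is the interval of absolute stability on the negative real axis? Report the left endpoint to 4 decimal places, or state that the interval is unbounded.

Set f=λy, z=hλ:
  k1=λy_n ⇒ h·k1=z·y_n;  k2=λ(1+1/3z)y_n ⇒ h·k2=z(1+1/3z)y_n
  y_{n+1}/y_n = 1 + 2/13z + 11/13z(1+1/3z) = 1 + z + 11/39z²
  ⇒ R(z) = 1 + z + 11/39z².

Find x<0 with |R(x)|<1.
x=-0.39: |R|=0.6529
R=1: x+11/39x²=0 ⇒ x=−39/11=-3.5455; min R=1−1/(4·11/39)=0.1136>−1
Confirm numerically:
  x=-2.971: |R|=0.51862 <1
  x=-2.835: |R|=0.43191 <1
  x=-2.055: |R|=0.13611 <1
  x=-1.616: |R|=0.12056 <1
  x=-4.000: |R|=1.51282 >1
  x=-3.749: |R|=1.21523 >1
  x=-3.665: |R|=1.12358 >1
So |R|<1 on (-3.5455, 0).

z∈(-3.5455,0).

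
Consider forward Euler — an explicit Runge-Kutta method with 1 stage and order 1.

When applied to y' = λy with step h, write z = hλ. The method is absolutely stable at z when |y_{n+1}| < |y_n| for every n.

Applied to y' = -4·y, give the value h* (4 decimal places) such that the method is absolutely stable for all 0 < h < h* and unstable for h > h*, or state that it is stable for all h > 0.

(-2.0000,0); λ=-4 ⇒ h* = 0.5000.

With y'=λy (z=hλ):
  order 1, 1-stage ⇒ R(z)=1+z
  (e.g. R(-0.74)=0.26000, |R|=0.26000)

Find x<0 with |R(x)|<1.
x=-0.74: |R|=0.2600
|R(-1.87)|=0.8700 |R(-1.68)|=0.6800 |R(-0.9)|=0.1000
Bisect:
  x_lo=-2.7358 |R|=1.7358  x_hi=-0.2085 |R|=0.7915
  mid=-1.47214 |R|=0.47214 →hi
  mid=-2.10398 |R|=1.10398 →lo
  mid=-1.78806 |R|=0.78806 →hi
  mid=-1.94602 |R|=0.94602 →hi
  mid=-2.02500 |R|=1.02500 →lo
  mid=-1.98551 |R|=0.98551 →hi
  mid=-2.00525 |R|=1.00525 →lo
  mid=-1.99538 |R|=0.99538 →hi
  mid=-2.00032 |R|=1.00032 →lo
  mid=-1.99785 |R|=0.99785 →hi
  ...
  [-2.00001,-1.99985] ⇒ x*=-2.0000
Interval (-2.0000, 0).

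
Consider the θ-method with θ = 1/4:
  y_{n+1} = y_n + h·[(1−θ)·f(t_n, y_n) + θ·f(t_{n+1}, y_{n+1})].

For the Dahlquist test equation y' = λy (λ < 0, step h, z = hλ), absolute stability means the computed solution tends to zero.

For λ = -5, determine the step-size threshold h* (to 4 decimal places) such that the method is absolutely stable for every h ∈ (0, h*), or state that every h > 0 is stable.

(-4.0000,0); λ=-5 ⇒ h* = (4)/5 = 0.8000.

On y'=λy, z=hλ:
  y_{n+1} = y_n + z·[3/4·y_n + 1/4·y_{n+1}] ⇒ (1 − 1/4z)y_{n+1} = (1 + 3/4z)y_n
  so R(z) = (1 + 3/4z)/(1 − 1/4z).

Solve |R(x)|<1 on ℝ⁻.
x=-0.45: |R|=0.5955
R=−1: 1+3/4x = −1+1/4x ⇒ -1/2x=2 ⇒ x=2/(-1/2)=-4.0000
Confirm numerically:
  x=-3.547: |R|=0.87995 <1
  x=-2.501: |R|=0.53884 <1
  x=-2.266: |R|=0.44654 <1
  x=-1.953: |R|=0.31228 <1
  x=-4.452: |R|=1.10696 >1
  x=-4.432: |R|=1.10247 >1
So |R|<1 on (-4.0000, 0).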